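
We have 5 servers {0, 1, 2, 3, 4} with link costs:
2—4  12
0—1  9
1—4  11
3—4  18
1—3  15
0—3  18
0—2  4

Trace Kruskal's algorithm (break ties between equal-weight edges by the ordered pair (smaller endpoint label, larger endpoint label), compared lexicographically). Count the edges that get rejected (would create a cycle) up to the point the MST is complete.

1

Kruskal: consider edges lightest-first.
0—2 (4): add. Components now {0,2} {1} {3} {4}
0—1 (9): add. Components now {0,1,2} {3} {4}
1—4 (11): add. Components now {0,1,2,4} {3}
2—4 (12): skip — 2 and 4 already connected.
1—3 (15): add. Components now {0,1,2,3,4}
Edges rejected before the tree was complete: 1.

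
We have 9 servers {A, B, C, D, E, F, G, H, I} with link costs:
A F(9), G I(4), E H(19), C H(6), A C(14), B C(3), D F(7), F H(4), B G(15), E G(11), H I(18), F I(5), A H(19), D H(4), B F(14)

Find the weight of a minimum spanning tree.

Prim's algorithm from A:
Step 1: cheapest edge leaving the tree is A F (9); add F.
Step 2: cheapest edge leaving the tree is F H (4); add H.
Step 3: cheapest edge leaving the tree is D H (4); add D.
Step 4: cheapest edge leaving the tree is F I (5); add I.
Step 5: cheapest edge leaving the tree is G I (4); add G.
Step 6: cheapest edge leaving the tree is C H (6); add C.
Step 7: cheapest edge leaving the tree is B C (3); add B.
Step 8: cheapest edge leaving the tree is E G (11); add E.
MST edges: A F, F H, D H, F I, G I, C H, B C, E G; total weight 9+4+4+5+4+6+3+11 = 46.

46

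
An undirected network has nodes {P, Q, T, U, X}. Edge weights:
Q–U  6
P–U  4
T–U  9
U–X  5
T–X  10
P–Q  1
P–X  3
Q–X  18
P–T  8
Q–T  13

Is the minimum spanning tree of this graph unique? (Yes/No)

Kruskal: consider edges lightest-first.
P–Q (1): add — endpoints in different components.
P–X (3): add — endpoints in different components.
P–U (4): add — endpoints in different components.
U–X (5): skip — U and X already connected.
Q–U (6): skip — Q and U already connected.
P–T (8): add — endpoints in different components.
Every non-tree edge has weight strictly greater than the heaviest edge on the tree path between its endpoints, so the MST is unique.

Yes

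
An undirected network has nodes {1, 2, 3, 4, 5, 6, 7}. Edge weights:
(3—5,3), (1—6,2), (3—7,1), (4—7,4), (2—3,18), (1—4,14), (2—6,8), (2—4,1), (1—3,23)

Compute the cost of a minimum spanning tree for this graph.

Prim, starting at 4.
Step 1: cheapest edge leaving the tree is 2—4 (1); add 2.
Step 2: cheapest edge leaving the tree is 4—7 (4); add 7.
Step 3: cheapest edge leaving the tree is 3—7 (1); add 3.
Step 4: cheapest edge leaving the tree is 3—5 (3); add 5.
Step 5: cheapest edge leaving the tree is 2—6 (8); add 6.
Step 6: cheapest edge leaving the tree is 1—6 (2); add 1.
MST edges: 2—4, 4—7, 3—7, 3—5, 2—6, 1—6; total weight 1+4+1+3+8+2 = 19.

19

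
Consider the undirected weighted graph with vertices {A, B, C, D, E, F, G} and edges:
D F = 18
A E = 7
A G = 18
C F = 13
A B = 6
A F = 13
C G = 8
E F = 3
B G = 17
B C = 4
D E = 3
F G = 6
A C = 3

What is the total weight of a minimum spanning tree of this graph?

26

Kruskal's algorithm — process edges by increasing weight (ties by edge label):
A C (3): add — endpoints in different components.
D E (3): add — endpoints in different components.
E F (3): add — endpoints in different components.
B C (4): add — endpoints in different components.
A B (6): skip — A and B already connected.
F G (6): add — endpoints in different components.
A E (7): add — endpoints in different components.
MST edges: A C, D E, E F, B C, F G, A E; total weight 3+3+3+4+6+7 = 26.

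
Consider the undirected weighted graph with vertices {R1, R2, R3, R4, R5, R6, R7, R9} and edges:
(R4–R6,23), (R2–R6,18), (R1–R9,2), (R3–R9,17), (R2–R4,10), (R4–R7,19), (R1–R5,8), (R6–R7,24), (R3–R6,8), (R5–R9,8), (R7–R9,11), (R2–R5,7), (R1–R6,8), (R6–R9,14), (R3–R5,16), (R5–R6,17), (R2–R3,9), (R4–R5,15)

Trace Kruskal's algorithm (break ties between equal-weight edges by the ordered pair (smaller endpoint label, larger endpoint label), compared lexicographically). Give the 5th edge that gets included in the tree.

Kruskal: consider edges lightest-first.
R1–R9 (2): add — endpoints in different components.
R2–R5 (7): add — endpoints in different components.
R1–R5 (8): add — endpoints in different components.
R1–R6 (8): add — endpoints in different components.
R3–R6 (8): add — endpoints in different components.
R5–R9 (8): skip — R5 and R9 already connected.
R2–R3 (9): skip — R3 and R2 already connected.
R2–R4 (10): add — endpoints in different components.
R7–R9 (11): add — endpoints in different components.
The 5th edge added is R3–R6.

R3-R6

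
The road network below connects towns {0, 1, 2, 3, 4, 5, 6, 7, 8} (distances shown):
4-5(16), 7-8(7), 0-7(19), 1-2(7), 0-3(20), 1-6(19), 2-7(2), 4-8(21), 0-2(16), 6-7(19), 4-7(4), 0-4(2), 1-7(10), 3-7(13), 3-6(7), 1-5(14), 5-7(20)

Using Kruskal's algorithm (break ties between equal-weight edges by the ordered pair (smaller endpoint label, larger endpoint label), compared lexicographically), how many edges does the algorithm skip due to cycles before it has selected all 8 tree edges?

1

Sort edges by weight, then run Kruskal:
0-4 (2): add — endpoints in different components.
2-7 (2): add — endpoints in different components.
4-7 (4): add — endpoints in different components.
1-2 (7): add — endpoints in different components.
3-6 (7): add — endpoints in different components.
7-8 (7): add — endpoints in different components.
1-7 (10): skip — 1 and 7 already connected.
3-7 (13): add — endpoints in different components.
1-5 (14): add — endpoints in different components.
Edges rejected before the tree was complete: 1.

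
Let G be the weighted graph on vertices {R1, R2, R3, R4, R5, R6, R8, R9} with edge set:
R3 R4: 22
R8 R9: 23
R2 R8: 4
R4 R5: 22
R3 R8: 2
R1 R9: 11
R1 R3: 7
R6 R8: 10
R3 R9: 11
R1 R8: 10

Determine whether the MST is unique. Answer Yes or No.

No

Sort edges by weight, then run Kruskal:
R3 R8 (2): add — endpoints in different components.
R2 R8 (4): add — endpoints in different components.
R1 R3 (7): add — endpoints in different components.
R1 R8 (10): skip — R8 and R1 already connected.
R6 R8 (10): add — endpoints in different components.
R1 R9 (11): add — endpoints in different components.
R3 R9 (11): skip — R3 and R9 already connected.
R3 R4 (22): add — endpoints in different components.
R4 R5 (22): add — endpoints in different components.
Non-tree edge R3 R9 has weight 11, equal to the heaviest edge on its tree cycle — swapping gives another MST of the same weight. Not unique.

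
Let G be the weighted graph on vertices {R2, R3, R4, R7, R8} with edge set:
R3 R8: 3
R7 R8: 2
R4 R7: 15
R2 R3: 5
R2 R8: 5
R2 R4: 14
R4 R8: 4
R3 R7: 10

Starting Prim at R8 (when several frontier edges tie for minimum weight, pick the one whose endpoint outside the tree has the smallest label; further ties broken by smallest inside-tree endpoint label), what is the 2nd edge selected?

R3-R8

Prim's algorithm from R8:
Step 1: frontier [R7 R8 2, R3 R8 3, R4 R8 4, R2 R8 5] → take R7 R8 (2); add R7.
Step 2: frontier [R3 R7 10, R4 R7 15, R3 R8 3, R4 R8 4, R2 R8 5] → take R3 R8 (3); add R3.
Step 3: frontier [R2 R3 5, R4 R7 15, R4 R8 4, R2 R8 5] → take R4 R8 (4); add R4.
Step 4: frontier [R2 R3 5, R2 R4 14, R2 R8 5] → take R2 R3 (5); add R2.
The 2nd edge added is R3 R8.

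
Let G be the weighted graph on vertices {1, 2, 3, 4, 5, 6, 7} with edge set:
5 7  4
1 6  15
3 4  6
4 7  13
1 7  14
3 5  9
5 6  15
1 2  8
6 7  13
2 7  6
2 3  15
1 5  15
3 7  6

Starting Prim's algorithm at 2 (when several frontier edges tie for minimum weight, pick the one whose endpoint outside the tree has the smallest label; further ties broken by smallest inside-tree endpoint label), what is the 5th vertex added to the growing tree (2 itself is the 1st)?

Grow the tree from 2 using Prim:
Step 1: cheapest edge leaving the tree is 2 7 (6); add 7.
Step 2: cheapest edge leaving the tree is 5 7 (4); add 5.
Step 3: cheapest edge leaving the tree is 3 7 (6); add 3.
Step 4: cheapest edge leaving the tree is 3 4 (6); add 4.
Step 5: cheapest edge leaving the tree is 1 2 (8); add 1.
Step 6: cheapest edge leaving the tree is 6 7 (13); add 6.
Vertex order: 2, 7, 5, 3, 4, 1, 6. The 5th vertex is 4.

4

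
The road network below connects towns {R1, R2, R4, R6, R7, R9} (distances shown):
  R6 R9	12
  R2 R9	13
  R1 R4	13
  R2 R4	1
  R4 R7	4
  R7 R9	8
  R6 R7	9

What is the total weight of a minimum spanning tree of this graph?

35

Grow the tree from R7 using Prim:
Step 1: frontier [R4 R7 4, R7 R9 8, R6 R7 9] → take R4 R7 (4); add R4.
Step 2: frontier [R2 R4 1, R1 R4 13, R7 R9 8, R6 R7 9] → take R2 R4 (1); add R2.
Step 3: frontier [R2 R9 13, R1 R4 13, R7 R9 8, R6 R7 9] → take R7 R9 (8); add R9.
Step 4: frontier [R1 R4 13, R6 R7 9, R6 R9 12] → take R6 R7 (9); add R6.
Step 5: frontier [R1 R4 13] → take R1 R4 (13); add R1.
MST edges: R4 R7, R2 R4, R7 R9, R6 R7, R1 R4; total weight 4+1+8+9+13 = 35.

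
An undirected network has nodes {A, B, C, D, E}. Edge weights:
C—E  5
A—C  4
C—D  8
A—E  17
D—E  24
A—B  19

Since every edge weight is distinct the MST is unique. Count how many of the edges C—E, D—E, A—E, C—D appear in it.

2

Kruskal's algorithm — process edges by increasing weight (ties by edge label):
A—C (4): add. Components now {A,C} {B} {D} {E}
C—E (5): add. Components now {A,C,E} {B} {D}
C—D (8): add. Components now {A,C,D,E} {B}
A—E (17): skip — A and E already connected.
A—B (19): add. Components now {A,B,C,D,E}
MST edge set: {A—C, C—E, C—D, A—B}.
Of the listed edges, {C—E, C—D} are in the MST → 2.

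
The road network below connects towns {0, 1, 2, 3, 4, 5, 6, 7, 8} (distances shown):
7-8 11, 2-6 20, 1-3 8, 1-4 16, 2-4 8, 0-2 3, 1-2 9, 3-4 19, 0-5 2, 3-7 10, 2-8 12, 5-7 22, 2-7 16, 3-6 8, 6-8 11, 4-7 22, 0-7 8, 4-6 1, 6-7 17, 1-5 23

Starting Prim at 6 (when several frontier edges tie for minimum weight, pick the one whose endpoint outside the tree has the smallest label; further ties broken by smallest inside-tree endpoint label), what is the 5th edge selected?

3-6

Prim's algorithm from 6:
Step 1: cheapest edge leaving the tree is 4-6 (1); add 4.
Step 2: cheapest edge leaving the tree is 2-4 (8); add 2.
Step 3: cheapest edge leaving the tree is 0-2 (3); add 0.
Step 4: cheapest edge leaving the tree is 0-5 (2); add 5.
Step 5: cheapest edge leaving the tree is 3-6 (8); add 3.
Step 6: cheapest edge leaving the tree is 1-3 (8); add 1.
Step 7: cheapest edge leaving the tree is 0-7 (8); add 7.
Step 8: cheapest edge leaving the tree is 6-8 (11); add 8.
The 5th edge added is 3-6.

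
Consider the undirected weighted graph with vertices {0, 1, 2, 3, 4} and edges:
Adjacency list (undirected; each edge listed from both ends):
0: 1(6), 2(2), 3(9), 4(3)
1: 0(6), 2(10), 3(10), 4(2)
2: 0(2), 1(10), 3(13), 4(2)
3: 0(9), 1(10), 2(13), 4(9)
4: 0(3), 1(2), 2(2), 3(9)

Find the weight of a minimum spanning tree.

15

Prim, starting at 1.
Step 1: cheapest edge leaving the tree is 1-4 (2); add 4.
Step 2: cheapest edge leaving the tree is 2-4 (2); add 2.
Step 3: cheapest edge leaving the tree is 0-2 (2); add 0.
Step 4: cheapest edge leaving the tree is 0-3 (9); add 3.
MST edges: 1-4, 2-4, 0-2, 0-3; total weight 2+2+2+9 = 15.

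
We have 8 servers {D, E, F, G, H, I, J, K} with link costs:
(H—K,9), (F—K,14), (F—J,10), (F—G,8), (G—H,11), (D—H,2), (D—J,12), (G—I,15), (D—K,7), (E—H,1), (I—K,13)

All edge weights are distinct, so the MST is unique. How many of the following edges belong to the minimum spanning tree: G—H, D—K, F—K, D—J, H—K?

2

Sort edges by weight, then run Kruskal:
E—H (1): add — endpoints in different components.
D—H (2): add — endpoints in different components.
D—K (7): add — endpoints in different components.
F—G (8): add — endpoints in different components.
H—K (9): skip — H and K already connected.
F—J (10): add — endpoints in different components.
G—H (11): add — endpoints in different components.
D—J (12): skip — D and J already connected.
I—K (13): add — endpoints in different components.
MST edge set: {E—H, D—H, D—K, F—G, F—J, G—H, I—K}.
Of the listed edges, {G—H, D—K} are in the MST → 2.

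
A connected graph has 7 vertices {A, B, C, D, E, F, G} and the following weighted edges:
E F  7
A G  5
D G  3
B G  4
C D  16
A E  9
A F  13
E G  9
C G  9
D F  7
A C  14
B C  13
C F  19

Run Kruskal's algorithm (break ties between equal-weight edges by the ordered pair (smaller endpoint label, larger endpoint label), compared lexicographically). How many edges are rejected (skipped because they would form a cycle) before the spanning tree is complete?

1

Sort edges by weight, then run Kruskal:
D G (3): add — endpoints in different components.
B G (4): add — endpoints in different components.
A G (5): add — endpoints in different components.
D F (7): add — endpoints in different components.
E F (7): add — endpoints in different components.
A E (9): skip — A and E already connected.
C G (9): add — endpoints in different components.
Edges rejected before the tree was complete: 1.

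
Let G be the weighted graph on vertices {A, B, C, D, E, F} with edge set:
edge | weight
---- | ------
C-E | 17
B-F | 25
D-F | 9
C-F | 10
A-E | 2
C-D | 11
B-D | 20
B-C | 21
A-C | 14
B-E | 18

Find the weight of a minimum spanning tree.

53

Kruskal: consider edges lightest-first.
A-E (2): add — endpoints in different components.
D-F (9): add — endpoints in different components.
C-F (10): add — endpoints in different components.
C-D (11): skip — C and D already connected.
A-C (14): add — endpoints in different components.
C-E (17): skip — C and E already connected.
B-E (18): add — endpoints in different components.
MST edges: A-E, D-F, C-F, A-C, B-E; total weight 2+9+10+14+18 = 53.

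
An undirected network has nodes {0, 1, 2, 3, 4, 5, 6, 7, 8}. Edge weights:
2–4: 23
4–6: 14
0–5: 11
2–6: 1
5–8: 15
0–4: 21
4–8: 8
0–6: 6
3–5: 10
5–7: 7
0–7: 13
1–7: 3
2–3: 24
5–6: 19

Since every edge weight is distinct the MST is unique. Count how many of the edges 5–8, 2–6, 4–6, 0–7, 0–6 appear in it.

3

Sort edges by weight, then run Kruskal:
2–6 (1): add — endpoints in different components.
1–7 (3): add — endpoints in different components.
0–6 (6): add — endpoints in different components.
5–7 (7): add — endpoints in different components.
4–8 (8): add — endpoints in different components.
3–5 (10): add — endpoints in different components.
0–5 (11): add — endpoints in different components.
0–7 (13): skip — 0 and 7 already connected.
4–6 (14): add — endpoints in different components.
MST edge set: {2–6, 1–7, 0–6, 5–7, 4–8, 3–5, 0–5, 4–6}.
Of the listed edges, {2–6, 4–6, 0–6} are in the MST → 3.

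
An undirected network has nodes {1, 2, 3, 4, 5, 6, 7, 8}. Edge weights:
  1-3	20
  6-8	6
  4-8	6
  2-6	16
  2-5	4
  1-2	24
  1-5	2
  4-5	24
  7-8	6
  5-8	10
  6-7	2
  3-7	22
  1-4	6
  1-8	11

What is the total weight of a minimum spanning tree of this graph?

46

Prim, starting at 4.
Step 1: frontier [1-4 6, 4-8 6, 4-5 24] → take 1-4 (6); add 1.
Step 2: frontier [1-5 2, 1-8 11, 1-3 20, 1-2 24, 4-8 6, 4-5 24] → take 1-5 (2); add 5.
Step 3: frontier [1-8 11, 1-3 20, 1-2 24, 4-8 6, 2-5 4, 5-8 10] → take 2-5 (4); add 2.
Step 4: frontier [1-8 11, 1-3 20, 2-6 16, 4-8 6, 5-8 10] → take 4-8 (6); add 8.
Step 5: frontier [1-3 20, 2-6 16, 6-8 6, 7-8 6] → take 6-8 (6); add 6.
Step 6: frontier [1-3 20, 6-7 2, 7-8 6] → take 6-7 (2); add 7.
Step 7: frontier [1-3 20, 3-7 22] → take 1-3 (20); add 3.
MST edges: 1-4, 1-5, 2-5, 4-8, 6-8, 6-7, 1-3; total weight 6+2+4+6+6+2+20 = 46.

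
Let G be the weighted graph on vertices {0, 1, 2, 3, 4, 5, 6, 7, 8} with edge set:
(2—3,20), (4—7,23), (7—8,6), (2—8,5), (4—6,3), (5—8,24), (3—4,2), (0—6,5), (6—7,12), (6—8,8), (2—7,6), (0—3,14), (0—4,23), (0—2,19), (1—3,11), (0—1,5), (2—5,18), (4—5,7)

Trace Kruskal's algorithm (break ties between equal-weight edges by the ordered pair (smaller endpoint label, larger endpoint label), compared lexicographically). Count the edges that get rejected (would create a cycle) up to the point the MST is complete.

1

Sort edges by weight, then run Kruskal:
3—4 (2): add — endpoints in different components.
4—6 (3): add — endpoints in different components.
0—1 (5): add — endpoints in different components.
0—6 (5): add — endpoints in different components.
2—8 (5): add — endpoints in different components.
2—7 (6): add — endpoints in different components.
7—8 (6): skip — 7 and 8 already connected.
4—5 (7): add — endpoints in different components.
6—8 (8): add — endpoints in different components.
Edges rejected before the tree was complete: 1.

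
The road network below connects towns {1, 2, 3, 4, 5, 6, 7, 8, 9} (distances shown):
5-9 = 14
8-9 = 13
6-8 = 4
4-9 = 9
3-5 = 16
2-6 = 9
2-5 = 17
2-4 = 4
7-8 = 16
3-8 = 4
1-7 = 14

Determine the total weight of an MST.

Prim, starting at 9.
Step 1: frontier [4-9 9, 8-9 13, 5-9 14] → take 4-9 (9); add 4.
Step 2: frontier [2-4 4, 8-9 13, 5-9 14] → take 2-4 (4); add 2.
Step 3: frontier [2-6 9, 2-5 17, 8-9 13, 5-9 14] → take 2-6 (9); add 6.
Step 4: frontier [2-5 17, 6-8 4, 8-9 13, 5-9 14] → take 6-8 (4); add 8.
Step 5: frontier [2-5 17, 3-8 4, 7-8 16, 5-9 14] → take 3-8 (4); add 3.
Step 6: frontier [2-5 17, 3-5 16, 7-8 16, 5-9 14] → take 5-9 (14); add 5.
Step 7: frontier [7-8 16] → take 7-8 (16); add 7.
Step 8: frontier [1-7 14] → take 1-7 (14); add 1.
MST edges: 4-9, 2-4, 2-6, 6-8, 3-8, 5-9, 7-8, 1-7; total weight 9+4+9+4+4+14+16+14 = 74.

74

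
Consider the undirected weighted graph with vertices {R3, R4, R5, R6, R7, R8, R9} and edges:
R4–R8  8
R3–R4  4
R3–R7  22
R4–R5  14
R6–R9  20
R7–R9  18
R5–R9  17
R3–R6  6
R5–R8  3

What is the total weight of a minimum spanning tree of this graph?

56

Prim, starting at R8.
Step 1: frontier [R5–R8 3, R4–R8 8] → take R5–R8 (3); add R5.
Step 2: frontier [R4–R5 14, R5–R9 17, R4–R8 8] → take R4–R8 (8); add R4.
Step 3: frontier [R3–R4 4, R5–R9 17] → take R3–R4 (4); add R3.
Step 4: frontier [R3–R6 6, R3–R7 22, R5–R9 17] → take R3–R6 (6); add R6.
Step 5: frontier [R3–R7 22, R5–R9 17, R6–R9 20] → take R5–R9 (17); add R9.
Step 6: frontier [R3–R7 22, R7–R9 18] → take R7–R9 (18); add R7.
MST edges: R5–R8, R4–R8, R3–R4, R3–R6, R5–R9, R7–R9; total weight 3+8+4+6+17+18 = 56.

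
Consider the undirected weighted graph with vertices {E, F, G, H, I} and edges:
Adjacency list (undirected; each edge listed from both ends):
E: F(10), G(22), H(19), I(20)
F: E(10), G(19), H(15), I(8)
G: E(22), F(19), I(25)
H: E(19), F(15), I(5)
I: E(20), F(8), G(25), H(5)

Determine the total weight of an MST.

42

Prim's algorithm from F:
Step 1: cheapest edge leaving the tree is F I (8); add I.
Step 2: cheapest edge leaving the tree is H I (5); add H.
Step 3: cheapest edge leaving the tree is E F (10); add E.
Step 4: cheapest edge leaving the tree is F G (19); add G.
MST edges: F I, H I, E F, F G; total weight 8+5+10+19 = 42.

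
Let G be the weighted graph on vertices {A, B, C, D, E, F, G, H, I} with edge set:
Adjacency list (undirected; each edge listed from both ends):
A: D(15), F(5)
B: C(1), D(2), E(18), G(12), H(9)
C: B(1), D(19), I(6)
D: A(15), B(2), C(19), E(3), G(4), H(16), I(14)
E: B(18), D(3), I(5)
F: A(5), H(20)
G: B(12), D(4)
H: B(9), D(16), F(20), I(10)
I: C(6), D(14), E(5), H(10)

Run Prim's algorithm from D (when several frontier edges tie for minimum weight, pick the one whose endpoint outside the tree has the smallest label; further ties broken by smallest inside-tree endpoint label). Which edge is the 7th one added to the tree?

Prim's algorithm from D:
Step 1: cheapest edge leaving the tree is B D (2); add B.
Step 2: cheapest edge leaving the tree is B C (1); add C.
Step 3: cheapest edge leaving the tree is D E (3); add E.
Step 4: cheapest edge leaving the tree is D G (4); add G.
Step 5: cheapest edge leaving the tree is E I (5); add I.
Step 6: cheapest edge leaving the tree is B H (9); add H.
Step 7: cheapest edge leaving the tree is A D (15); add A.
Step 8: cheapest edge leaving the tree is A F (5); add F.
The 7th edge added is A D.

A-D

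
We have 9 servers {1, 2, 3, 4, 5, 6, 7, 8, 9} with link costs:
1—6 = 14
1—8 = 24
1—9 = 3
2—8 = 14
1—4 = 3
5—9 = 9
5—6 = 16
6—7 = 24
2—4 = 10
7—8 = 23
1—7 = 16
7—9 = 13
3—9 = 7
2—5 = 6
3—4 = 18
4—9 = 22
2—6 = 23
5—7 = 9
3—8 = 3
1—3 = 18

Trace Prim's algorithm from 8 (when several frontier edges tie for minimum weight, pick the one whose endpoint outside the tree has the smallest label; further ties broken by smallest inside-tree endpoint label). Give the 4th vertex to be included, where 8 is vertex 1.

Grow the tree from 8 using Prim:
Step 1: cheapest edge leaving the tree is 3—8 (3); add 3.
Step 2: cheapest edge leaving the tree is 3—9 (7); add 9.
Step 3: cheapest edge leaving the tree is 1—9 (3); add 1.
Step 4: cheapest edge leaving the tree is 1—4 (3); add 4.
Step 5: cheapest edge leaving the tree is 5—9 (9); add 5.
Step 6: cheapest edge leaving the tree is 2—5 (6); add 2.
Step 7: cheapest edge leaving the tree is 5—7 (9); add 7.
Step 8: cheapest edge leaving the tree is 1—6 (14); add 6.
Vertex order: 8, 3, 9, 1, 4, 5, 2, 7, 6. The 4th vertex is 1.

1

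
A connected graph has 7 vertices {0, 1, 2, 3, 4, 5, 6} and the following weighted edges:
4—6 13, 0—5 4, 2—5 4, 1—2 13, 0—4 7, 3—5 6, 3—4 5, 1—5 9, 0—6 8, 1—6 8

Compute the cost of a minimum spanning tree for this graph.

Kruskal's algorithm — process edges by increasing weight (ties by edge label):
0—5 (4): add. Components now {0,5} {1} {2} {3} {4} {6}
2—5 (4): add. Components now {0,2,5} {1} {3} {4} {6}
3—4 (5): add. Components now {0,2,5} {1} {3,4} {6}
3—5 (6): add. Components now {0,2,3,4,5} {1} {6}
0—4 (7): skip — 0 and 4 already connected.
0—6 (8): add. Components now {0,2,3,4,5,6} {1}
1—6 (8): add. Components now {0,1,2,3,4,5,6}
MST edges: 0—5, 2—5, 3—4, 3—5, 0—6, 1—6; total weight 4+4+5+6+8+8 = 35.

35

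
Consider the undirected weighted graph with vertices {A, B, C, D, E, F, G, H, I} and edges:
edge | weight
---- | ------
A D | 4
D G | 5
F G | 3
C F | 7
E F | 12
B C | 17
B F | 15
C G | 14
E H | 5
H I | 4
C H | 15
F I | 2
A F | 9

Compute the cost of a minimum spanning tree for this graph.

45

Prim's algorithm from D:
Step 1: frontier [A D 4, D G 5] → take A D (4); add A.
Step 2: frontier [A F 9, D G 5] → take D G (5); add G.
Step 3: frontier [A F 9, F G 3, C G 14] → take F G (3); add F.
Step 4: frontier [F I 2, C F 7, E F 12, B F 15, C G 14] → take F I (2); add I.
Step 5: frontier [C F 7, E F 12, B F 15, C G 14, H I 4] → take H I (4); add H.
Step 6: frontier [C F 7, E F 12, B F 15, C G 14, E H 5, C H 15] → take E H (5); add E.
Step 7: frontier [C F 7, B F 15, C G 14, C H 15] → take C F (7); add C.
Step 8: frontier [B C 17, B F 15] → take B F (15); add B.
MST edges: A D, D G, F G, F I, H I, E H, C F, B F; total weight 4+5+3+2+4+5+7+15 = 45.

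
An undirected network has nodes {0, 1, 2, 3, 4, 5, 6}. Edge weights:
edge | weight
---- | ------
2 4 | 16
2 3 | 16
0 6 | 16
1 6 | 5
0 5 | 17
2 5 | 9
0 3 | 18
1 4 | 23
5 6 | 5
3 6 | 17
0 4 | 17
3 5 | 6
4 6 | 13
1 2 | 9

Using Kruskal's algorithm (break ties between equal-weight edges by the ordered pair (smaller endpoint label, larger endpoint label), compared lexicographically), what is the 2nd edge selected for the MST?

Kruskal's algorithm — process edges by increasing weight (ties by edge label):
1 6 (5): add — endpoints in different components.
5 6 (5): add — endpoints in different components.
3 5 (6): add — endpoints in different components.
1 2 (9): add — endpoints in different components.
2 5 (9): skip — 2 and 5 already connected.
4 6 (13): add — endpoints in different components.
0 6 (16): add — endpoints in different components.
The 2nd edge added is 5 6.

5-6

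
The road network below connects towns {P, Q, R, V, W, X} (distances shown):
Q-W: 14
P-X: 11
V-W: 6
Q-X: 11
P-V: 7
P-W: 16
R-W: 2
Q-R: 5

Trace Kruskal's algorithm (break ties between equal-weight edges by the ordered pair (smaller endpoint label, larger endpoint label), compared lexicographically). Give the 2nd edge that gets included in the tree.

Q-R

Kruskal's algorithm — process edges by increasing weight (ties by edge label):
R-W (2): add — endpoints in different components.
Q-R (5): add — endpoints in different components.
V-W (6): add — endpoints in different components.
P-V (7): add — endpoints in different components.
P-X (11): add — endpoints in different components.
The 2nd edge added is Q-R.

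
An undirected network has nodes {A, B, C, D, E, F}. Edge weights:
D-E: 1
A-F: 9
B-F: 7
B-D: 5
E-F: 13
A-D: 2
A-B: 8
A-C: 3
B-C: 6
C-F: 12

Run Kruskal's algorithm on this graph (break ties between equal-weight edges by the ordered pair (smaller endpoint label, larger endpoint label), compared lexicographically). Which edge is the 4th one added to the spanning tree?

B-D

Kruskal's algorithm — process edges by increasing weight (ties by edge label):
D-E (1): add. Components now {A} {B} {C} {D,E} {F}
A-D (2): add. Components now {A,D,E} {B} {C} {F}
A-C (3): add. Components now {A,C,D,E} {B} {F}
B-D (5): add. Components now {A,B,C,D,E} {F}
B-C (6): skip — B and C already connected.
B-F (7): add. Components now {A,B,C,D,E,F}
The 4th edge added is B-D.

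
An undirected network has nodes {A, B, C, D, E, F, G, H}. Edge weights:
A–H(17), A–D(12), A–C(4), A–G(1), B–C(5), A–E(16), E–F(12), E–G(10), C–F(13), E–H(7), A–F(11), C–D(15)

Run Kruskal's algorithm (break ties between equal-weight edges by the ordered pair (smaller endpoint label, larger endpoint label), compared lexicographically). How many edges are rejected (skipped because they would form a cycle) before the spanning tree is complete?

0

Kruskal's algorithm — process edges by increasing weight (ties by edge label):
A–G (1): add — endpoints in different components.
A–C (4): add — endpoints in different components.
B–C (5): add — endpoints in different components.
E–H (7): add — endpoints in different components.
E–G (10): add — endpoints in different components.
A–F (11): add — endpoints in different components.
A–D (12): add — endpoints in different components.
Edges rejected before the tree was complete: 0.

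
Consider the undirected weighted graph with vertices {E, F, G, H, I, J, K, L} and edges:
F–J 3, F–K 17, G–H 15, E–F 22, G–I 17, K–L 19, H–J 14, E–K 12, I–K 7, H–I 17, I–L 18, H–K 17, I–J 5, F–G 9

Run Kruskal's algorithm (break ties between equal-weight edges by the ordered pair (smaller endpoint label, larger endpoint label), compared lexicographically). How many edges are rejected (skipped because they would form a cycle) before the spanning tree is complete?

Kruskal: consider edges lightest-first.
F–J (3): add — endpoints in different components.
I–J (5): add — endpoints in different components.
I–K (7): add — endpoints in different components.
F–G (9): add — endpoints in different components.
E–K (12): add — endpoints in different components.
H–J (14): add — endpoints in different components.
G–H (15): skip — G and H already connected.
F–K (17): skip — F and K already connected.
G–I (17): skip — G and I already connected.
H–I (17): skip — H and I already connected.
H–K (17): skip — H and K already connected.
I–L (18): add — endpoints in different components.
Edges rejected before the tree was complete: 5.

5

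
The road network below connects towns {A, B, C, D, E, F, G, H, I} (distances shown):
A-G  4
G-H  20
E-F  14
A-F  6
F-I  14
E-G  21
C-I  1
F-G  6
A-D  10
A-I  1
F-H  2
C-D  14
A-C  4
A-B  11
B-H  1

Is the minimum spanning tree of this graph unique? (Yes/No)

Kruskal's algorithm — process edges by increasing weight (ties by edge label):
A-I (1): add — endpoints in different components.
B-H (1): add — endpoints in different components.
C-I (1): add — endpoints in different components.
F-H (2): add — endpoints in different components.
A-C (4): skip — A and C already connected.
A-G (4): add — endpoints in different components.
A-F (6): add — endpoints in different components.
F-G (6): skip — F and G already connected.
A-D (10): add — endpoints in different components.
A-B (11): skip — A and B already connected.
C-D (14): skip — C and D already connected.
E-F (14): add — endpoints in different components.
Non-tree edge F-G has weight 6, equal to the heaviest edge on its tree cycle — swapping gives another MST of the same weight. Not unique.

No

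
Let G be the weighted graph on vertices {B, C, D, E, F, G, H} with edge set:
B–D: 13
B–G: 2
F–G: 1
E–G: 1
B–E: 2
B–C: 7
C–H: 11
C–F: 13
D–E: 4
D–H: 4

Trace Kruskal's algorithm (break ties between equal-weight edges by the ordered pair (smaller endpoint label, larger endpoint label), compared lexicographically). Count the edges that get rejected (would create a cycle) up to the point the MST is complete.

Kruskal's algorithm — process edges by increasing weight (ties by edge label):
E–G (1): add. Components now {B} {C} {D} {E,G} {F} {H}
F–G (1): add. Components now {B} {C} {D} {E,F,G} {H}
B–E (2): add. Components now {B,E,F,G} {C} {D} {H}
B–G (2): skip — B and G already connected.
D–E (4): add. Components now {B,D,E,F,G} {C} {H}
D–H (4): add. Components now {B,D,E,F,G,H} {C}
B–C (7): add. Components now {B,C,D,E,F,G,H}
Edges rejected before the tree was complete: 1.

1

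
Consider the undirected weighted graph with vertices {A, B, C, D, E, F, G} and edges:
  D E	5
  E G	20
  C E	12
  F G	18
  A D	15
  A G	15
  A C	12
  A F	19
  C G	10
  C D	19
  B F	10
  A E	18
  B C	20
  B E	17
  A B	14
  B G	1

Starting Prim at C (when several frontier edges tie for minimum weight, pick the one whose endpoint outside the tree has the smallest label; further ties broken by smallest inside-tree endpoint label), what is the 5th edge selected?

C-E

Grow the tree from C using Prim:
Step 1: cheapest edge leaving the tree is C G (10); add G.
Step 2: cheapest edge leaving the tree is B G (1); add B.
Step 3: cheapest edge leaving the tree is B F (10); add F.
Step 4: cheapest edge leaving the tree is A C (12); add A.
Step 5: cheapest edge leaving the tree is C E (12); add E.
Step 6: cheapest edge leaving the tree is D E (5); add D.
The 5th edge added is C E.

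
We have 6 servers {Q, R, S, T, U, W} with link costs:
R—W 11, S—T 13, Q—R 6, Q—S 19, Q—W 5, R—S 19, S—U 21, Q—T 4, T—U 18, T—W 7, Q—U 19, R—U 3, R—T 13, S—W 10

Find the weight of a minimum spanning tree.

Sort edges by weight, then run Kruskal:
R—U (3): add — endpoints in different components.
Q—T (4): add — endpoints in different components.
Q—W (5): add — endpoints in different components.
Q—R (6): add — endpoints in different components.
T—W (7): skip — W and T already connected.
S—W (10): add — endpoints in different components.
MST edges: R—U, Q—T, Q—W, Q—R, S—W; total weight 3+4+5+6+10 = 28.

28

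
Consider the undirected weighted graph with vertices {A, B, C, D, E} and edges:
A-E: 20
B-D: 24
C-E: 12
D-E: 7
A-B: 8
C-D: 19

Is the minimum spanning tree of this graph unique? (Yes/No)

Kruskal: consider edges lightest-first.
D-E (7): add — endpoints in different components.
A-B (8): add — endpoints in different components.
C-E (12): add — endpoints in different components.
C-D (19): skip — C and D already connected.
A-E (20): add — endpoints in different components.
Every non-tree edge has weight strictly greater than the heaviest edge on the tree path between its endpoints, so the MST is unique.

Yes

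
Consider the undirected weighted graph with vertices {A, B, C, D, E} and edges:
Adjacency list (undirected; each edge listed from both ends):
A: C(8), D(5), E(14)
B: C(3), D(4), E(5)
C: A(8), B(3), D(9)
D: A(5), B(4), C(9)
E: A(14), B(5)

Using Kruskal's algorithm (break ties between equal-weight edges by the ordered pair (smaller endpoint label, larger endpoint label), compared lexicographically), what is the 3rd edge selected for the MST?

Kruskal: consider edges lightest-first.
B-C (3): add — endpoints in different components.
B-D (4): add — endpoints in different components.
A-D (5): add — endpoints in different components.
B-E (5): add — endpoints in different components.
The 3rd edge added is A-D.

A-D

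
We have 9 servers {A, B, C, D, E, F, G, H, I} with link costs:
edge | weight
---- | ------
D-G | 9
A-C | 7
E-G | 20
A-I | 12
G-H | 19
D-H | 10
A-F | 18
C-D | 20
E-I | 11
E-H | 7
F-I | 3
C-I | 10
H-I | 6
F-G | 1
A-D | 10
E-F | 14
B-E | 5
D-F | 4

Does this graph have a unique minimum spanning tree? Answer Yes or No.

No

Kruskal: consider edges lightest-first.
F-G (1): add — endpoints in different components.
F-I (3): add — endpoints in different components.
D-F (4): add — endpoints in different components.
B-E (5): add — endpoints in different components.
H-I (6): add — endpoints in different components.
A-C (7): add — endpoints in different components.
E-H (7): add — endpoints in different components.
D-G (9): skip — D and G already connected.
A-D (10): add — endpoints in different components.
Non-tree edge C-I has weight 10, equal to the heaviest edge on its tree cycle — swapping gives another MST of the same weight. Not unique.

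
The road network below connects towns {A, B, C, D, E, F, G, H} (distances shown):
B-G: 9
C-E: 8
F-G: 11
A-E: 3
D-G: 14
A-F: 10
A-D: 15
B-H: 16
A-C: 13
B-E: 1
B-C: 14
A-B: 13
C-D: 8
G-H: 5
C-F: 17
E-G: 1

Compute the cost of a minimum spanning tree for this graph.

36

Grow the tree from D using Prim:
Step 1: cheapest edge leaving the tree is C-D (8); add C.
Step 2: cheapest edge leaving the tree is C-E (8); add E.
Step 3: cheapest edge leaving the tree is B-E (1); add B.
Step 4: cheapest edge leaving the tree is E-G (1); add G.
Step 5: cheapest edge leaving the tree is A-E (3); add A.
Step 6: cheapest edge leaving the tree is G-H (5); add H.
Step 7: cheapest edge leaving the tree is A-F (10); add F.
MST edges: C-D, C-E, B-E, E-G, A-E, G-H, A-F; total weight 8+8+1+1+3+5+10 = 36.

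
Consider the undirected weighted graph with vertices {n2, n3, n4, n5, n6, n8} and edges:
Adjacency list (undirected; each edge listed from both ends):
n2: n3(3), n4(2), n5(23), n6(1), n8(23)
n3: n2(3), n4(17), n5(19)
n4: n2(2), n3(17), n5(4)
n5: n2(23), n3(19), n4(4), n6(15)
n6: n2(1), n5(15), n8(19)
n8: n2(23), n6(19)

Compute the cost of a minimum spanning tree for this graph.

29

Kruskal's algorithm — process edges by increasing weight (ties by edge label):
n2 n6 (1): add. Components now {n2,n6} {n3} {n5} {n4} {n8}
n2 n4 (2): add. Components now {n2,n4,n6} {n3} {n5} {n8}
n2 n3 (3): add. Components now {n2,n3,n4,n6} {n5} {n8}
n4 n5 (4): add. Components now {n2,n3,n4,n5,n6} {n8}
n5 n6 (15): skip — n6 and n5 already connected.
n3 n4 (17): skip — n3 and n4 already connected.
n3 n5 (19): skip — n3 and n5 already connected.
n6 n8 (19): add. Components now {n2,n3,n4,n5,n6,n8}
MST edges: n2 n6, n2 n4, n2 n3, n4 n5, n6 n8; total weight 1+2+3+4+19 = 29.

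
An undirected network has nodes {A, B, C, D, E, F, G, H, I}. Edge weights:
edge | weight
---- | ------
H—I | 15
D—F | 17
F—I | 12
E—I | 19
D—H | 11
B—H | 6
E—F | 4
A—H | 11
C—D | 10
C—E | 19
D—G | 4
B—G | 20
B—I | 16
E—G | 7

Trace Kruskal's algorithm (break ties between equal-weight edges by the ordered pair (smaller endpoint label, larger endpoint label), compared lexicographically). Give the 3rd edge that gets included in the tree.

B-H

Kruskal's algorithm — process edges by increasing weight (ties by edge label):
D—G (4): add — endpoints in different components.
E—F (4): add — endpoints in different components.
B—H (6): add — endpoints in different components.
E—G (7): add — endpoints in different components.
C—D (10): add — endpoints in different components.
A—H (11): add — endpoints in different components.
D—H (11): add — endpoints in different components.
F—I (12): add — endpoints in different components.
The 3rd edge added is B—H.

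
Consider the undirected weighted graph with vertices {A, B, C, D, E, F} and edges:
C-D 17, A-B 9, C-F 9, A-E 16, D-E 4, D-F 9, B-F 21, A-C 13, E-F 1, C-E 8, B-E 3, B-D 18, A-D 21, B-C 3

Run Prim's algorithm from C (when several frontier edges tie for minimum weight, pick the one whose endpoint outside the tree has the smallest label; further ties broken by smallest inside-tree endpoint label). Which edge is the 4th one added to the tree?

Prim, starting at C.
Step 1: cheapest edge leaving the tree is B-C (3); add B.
Step 2: cheapest edge leaving the tree is B-E (3); add E.
Step 3: cheapest edge leaving the tree is E-F (1); add F.
Step 4: cheapest edge leaving the tree is D-E (4); add D.
Step 5: cheapest edge leaving the tree is A-B (9); add A.
The 4th edge added is D-E.

D-E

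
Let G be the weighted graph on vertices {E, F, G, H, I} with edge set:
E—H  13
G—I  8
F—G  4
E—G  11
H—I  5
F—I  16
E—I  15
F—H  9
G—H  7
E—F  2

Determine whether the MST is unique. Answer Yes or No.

Yes

Kruskal: consider edges lightest-first.
E—F (2): add. Components now {E,F} {G} {H} {I}
F—G (4): add. Components now {E,F,G} {H} {I}
H—I (5): add. Components now {E,F,G} {H,I}
G—H (7): add. Components now {E,F,G,H,I}
Every non-tree edge has weight strictly greater than the heaviest edge on the tree path between its endpoints, so the MST is unique.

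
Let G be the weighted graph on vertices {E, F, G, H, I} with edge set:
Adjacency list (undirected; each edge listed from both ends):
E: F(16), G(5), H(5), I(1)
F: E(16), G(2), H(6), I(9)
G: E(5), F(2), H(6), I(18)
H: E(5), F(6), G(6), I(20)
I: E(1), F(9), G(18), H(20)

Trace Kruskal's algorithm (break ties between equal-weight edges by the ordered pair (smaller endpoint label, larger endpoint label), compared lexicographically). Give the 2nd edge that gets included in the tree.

F-G

Sort edges by weight, then run Kruskal:
E-I (1): add. Components now {E,I} {F} {G} {H}
F-G (2): add. Components now {E,I} {F,G} {H}
E-G (5): add. Components now {E,F,G,I} {H}
E-H (5): add. Components now {E,F,G,H,I}
The 2nd edge added is F-G.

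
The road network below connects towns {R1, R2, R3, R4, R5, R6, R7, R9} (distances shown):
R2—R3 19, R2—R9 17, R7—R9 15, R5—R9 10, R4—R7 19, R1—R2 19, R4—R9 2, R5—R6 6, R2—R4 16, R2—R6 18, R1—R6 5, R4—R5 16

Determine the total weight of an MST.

73

Prim, starting at R2.
Step 1: cheapest edge leaving the tree is R2—R4 (16); add R4.
Step 2: cheapest edge leaving the tree is R4—R9 (2); add R9.
Step 3: cheapest edge leaving the tree is R5—R9 (10); add R5.
Step 4: cheapest edge leaving the tree is R5—R6 (6); add R6.
Step 5: cheapest edge leaving the tree is R1—R6 (5); add R1.
Step 6: cheapest edge leaving the tree is R7—R9 (15); add R7.
Step 7: cheapest edge leaving the tree is R2—R3 (19); add R3.
MST edges: R2—R4, R4—R9, R5—R9, R5—R6, R1—R6, R7—R9, R2—R3; total weight 16+2+10+6+5+15+19 = 73.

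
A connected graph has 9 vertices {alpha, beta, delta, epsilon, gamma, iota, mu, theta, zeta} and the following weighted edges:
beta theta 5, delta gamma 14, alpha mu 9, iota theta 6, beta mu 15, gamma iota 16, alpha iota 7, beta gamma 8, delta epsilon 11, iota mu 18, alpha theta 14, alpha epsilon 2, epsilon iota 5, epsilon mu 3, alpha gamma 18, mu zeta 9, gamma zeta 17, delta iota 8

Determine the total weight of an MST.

Prim's algorithm from mu:
Step 1: cheapest edge leaving the tree is epsilon mu (3); add epsilon.
Step 2: cheapest edge leaving the tree is alpha epsilon (2); add alpha.
Step 3: cheapest edge leaving the tree is epsilon iota (5); add iota.
Step 4: cheapest edge leaving the tree is iota theta (6); add theta.
Step 5: cheapest edge leaving the tree is beta theta (5); add beta.
Step 6: cheapest edge leaving the tree is delta iota (8); add delta.
Step 7: cheapest edge leaving the tree is beta gamma (8); add gamma.
Step 8: cheapest edge leaving the tree is mu zeta (9); add zeta.
MST edges: epsilon mu, alpha epsilon, epsilon iota, iota theta, beta theta, delta iota, beta gamma, mu zeta; total weight 3+2+5+6+5+8+8+9 = 46.

46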